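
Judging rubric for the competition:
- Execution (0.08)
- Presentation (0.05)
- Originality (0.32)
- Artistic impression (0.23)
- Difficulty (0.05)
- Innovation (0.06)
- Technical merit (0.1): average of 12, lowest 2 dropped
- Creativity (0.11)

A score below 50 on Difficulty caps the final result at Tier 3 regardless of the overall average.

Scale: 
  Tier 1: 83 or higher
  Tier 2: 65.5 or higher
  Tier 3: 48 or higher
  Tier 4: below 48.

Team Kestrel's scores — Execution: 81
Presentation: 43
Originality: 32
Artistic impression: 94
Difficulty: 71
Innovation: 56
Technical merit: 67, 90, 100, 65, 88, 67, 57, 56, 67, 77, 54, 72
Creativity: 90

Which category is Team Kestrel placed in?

Tier 3

Technical merit: drop 54, 56 → average of remaining 10 = 750/10 = 75
Difficulty score 71 ≥ 50: minimum met.
Weighted total:
  Execution 81 × 0.08 = 6.48
  Presentation 43 × 0.05 = 2.15
  Originality 32 × 0.32 = 10.24
  Artistic impression 94 × 0.23 = 21.62
  Difficulty 71 × 0.05 = 3.55
  Innovation 56 × 0.06 = 3.36
  Technical merit 75 × 0.1 = 7.5
  Creativity 90 × 0.11 = 9.9
Sum = 64.8
64.8 is ≥ 48 and < 65.5 → Tier 3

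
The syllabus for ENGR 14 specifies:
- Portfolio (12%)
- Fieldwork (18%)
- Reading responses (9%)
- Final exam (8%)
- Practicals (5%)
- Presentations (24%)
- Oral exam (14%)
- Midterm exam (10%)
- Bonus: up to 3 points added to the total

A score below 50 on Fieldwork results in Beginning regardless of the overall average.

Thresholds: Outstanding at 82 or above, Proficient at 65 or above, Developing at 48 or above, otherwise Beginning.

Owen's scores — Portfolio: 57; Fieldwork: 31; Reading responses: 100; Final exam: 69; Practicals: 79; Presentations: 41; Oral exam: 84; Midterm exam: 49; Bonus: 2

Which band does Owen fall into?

Fieldwork score 31 < 50: minimum not met.
Weighted total:
  Portfolio 57 × 0.12 = 6.84
  Fieldwork 31 × 0.18 = 5.58
  Reading responses 100 × 0.09 = 9
  Final exam 69 × 0.08 = 5.52
  Practicals 79 × 0.05 = 3.95
  Presentations 41 × 0.24 = 9.84
  Oral exam 84 × 0.14 = 11.76
  Midterm exam 49 × 0.1 = 4.9
Sum = 57.39
Bonus: 57.39 + 2 = 59.39
Because the Fieldwork minimum was not met, the result is Beginning.

Beginning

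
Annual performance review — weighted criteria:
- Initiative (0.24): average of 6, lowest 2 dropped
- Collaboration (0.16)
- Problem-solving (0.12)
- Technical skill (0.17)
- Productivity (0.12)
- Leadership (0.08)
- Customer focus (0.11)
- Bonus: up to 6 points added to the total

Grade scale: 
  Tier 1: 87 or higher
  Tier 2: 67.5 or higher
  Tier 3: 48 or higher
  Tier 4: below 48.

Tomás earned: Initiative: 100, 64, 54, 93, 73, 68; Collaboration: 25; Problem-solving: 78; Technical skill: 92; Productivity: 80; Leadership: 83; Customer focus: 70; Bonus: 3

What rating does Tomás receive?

Tier 2

Initiative: drop 54, 64 → average of remaining 4 = 334/4 = 83.5
Weighted total:
  Initiative 83.5 × 0.24 = 20.04
  Collaboration 25 × 0.16 = 4
  Problem-solving 78 × 0.12 = 9.36
  Technical skill 92 × 0.17 = 15.64
  Productivity 80 × 0.12 = 9.6
  Leadership 83 × 0.08 = 6.64
  Customer focus 70 × 0.11 = 7.7
Sum = 72.98
Bonus: 72.98 + 3 = 75.98
75.98 is ≥ 67.5 and < 87 → Tier 2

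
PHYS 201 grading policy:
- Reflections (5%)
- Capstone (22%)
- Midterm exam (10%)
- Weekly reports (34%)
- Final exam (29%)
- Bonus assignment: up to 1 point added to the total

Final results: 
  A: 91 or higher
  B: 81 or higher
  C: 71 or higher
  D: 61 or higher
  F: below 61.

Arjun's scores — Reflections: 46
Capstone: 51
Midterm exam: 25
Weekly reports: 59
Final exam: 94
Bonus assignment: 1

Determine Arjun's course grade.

D

Weighted total:
  Reflections 46 × 0.05 = 2.3
  Capstone 51 × 0.22 = 11.22
  Midterm exam 25 × 0.1 = 2.5
  Weekly reports 59 × 0.34 = 20.06
  Final exam 94 × 0.29 = 27.26
Sum = 63.34
Bonus assignment: 63.34 + 1 = 64.34
64.34 is ≥ 61 and < 71 → D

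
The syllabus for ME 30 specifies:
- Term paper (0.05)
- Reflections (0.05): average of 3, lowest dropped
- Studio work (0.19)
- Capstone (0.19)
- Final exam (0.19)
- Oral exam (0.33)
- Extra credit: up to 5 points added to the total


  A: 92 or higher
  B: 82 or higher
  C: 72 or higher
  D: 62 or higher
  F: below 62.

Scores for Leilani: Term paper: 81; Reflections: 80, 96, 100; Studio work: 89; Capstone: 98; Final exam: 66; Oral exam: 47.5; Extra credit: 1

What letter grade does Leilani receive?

Reflections: drop 80 → average of remaining 2 = 196/2 = 98
Weighted total:
  Term paper 81 × 0.05 = 4.05
  Reflections 98 × 0.05 = 4.9
  Studio work 89 × 0.19 = 16.91
  Capstone 98 × 0.19 = 18.62
  Final exam 66 × 0.19 = 12.54
  Oral exam 47.5 × 0.33 = 15.675
Sum = 72.695
Extra credit: 72.695 + 1 = 73.695
73.695 is ≥ 72 and < 82 → C

C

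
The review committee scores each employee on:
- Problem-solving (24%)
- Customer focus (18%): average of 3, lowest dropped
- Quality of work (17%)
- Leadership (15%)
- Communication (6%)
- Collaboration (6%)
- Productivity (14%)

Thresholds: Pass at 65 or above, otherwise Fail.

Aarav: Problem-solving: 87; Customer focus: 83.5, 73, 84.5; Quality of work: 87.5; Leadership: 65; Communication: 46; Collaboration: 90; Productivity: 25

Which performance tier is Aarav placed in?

Pass

Customer focus: drop 73 → average of remaining 2 = 168/2 = 84
Weighted total:
  Problem-solving 87 × 0.24 = 20.88
  Customer focus 84 × 0.18 = 15.12
  Quality of work 87.5 × 0.17 = 14.875
  Leadership 65 × 0.15 = 9.75
  Communication 46 × 0.06 = 2.76
  Collaboration 90 × 0.06 = 5.4
  Productivity 25 × 0.14 = 3.5
Sum = 72.285
72.285 ≥ 65 → Pass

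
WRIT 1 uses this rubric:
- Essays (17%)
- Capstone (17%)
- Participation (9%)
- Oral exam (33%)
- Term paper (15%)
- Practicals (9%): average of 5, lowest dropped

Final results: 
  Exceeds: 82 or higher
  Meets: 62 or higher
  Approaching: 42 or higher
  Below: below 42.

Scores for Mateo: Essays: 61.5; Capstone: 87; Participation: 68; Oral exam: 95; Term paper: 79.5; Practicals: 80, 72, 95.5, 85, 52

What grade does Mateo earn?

Practicals: drop 52 → average of remaining 4 = 332.5/4 = 83.125
Weighted total:
  Essays 61.5 × 0.17 = 10.455
  Capstone 87 × 0.17 = 14.79
  Participation 68 × 0.09 = 6.12
  Oral exam 95 × 0.33 = 31.35
  Term paper 79.5 × 0.15 = 11.925
  Practicals 83.125 × 0.09 = 7.48125
Sum = 82.12125
82.12125 ≥ 82 → Exceeds

Exceeds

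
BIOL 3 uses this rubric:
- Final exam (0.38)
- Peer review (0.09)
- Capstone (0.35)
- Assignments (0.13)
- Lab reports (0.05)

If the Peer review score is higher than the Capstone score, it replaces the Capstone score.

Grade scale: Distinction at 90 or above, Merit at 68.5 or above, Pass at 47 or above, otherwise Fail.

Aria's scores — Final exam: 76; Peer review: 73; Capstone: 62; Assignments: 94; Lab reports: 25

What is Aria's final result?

Merit

Peer review (73) > Capstone (62), so Capstone counts as 73.
Weighted total:
  Final exam 76 × 0.38 = 28.88
  Peer review 73 × 0.09 = 6.57
  Capstone 73 × 0.35 = 25.55
  Assignments 94 × 0.13 = 12.22
  Lab reports 25 × 0.05 = 1.25
Sum = 74.47
74.47 is ≥ 68.5 and < 90 → Merit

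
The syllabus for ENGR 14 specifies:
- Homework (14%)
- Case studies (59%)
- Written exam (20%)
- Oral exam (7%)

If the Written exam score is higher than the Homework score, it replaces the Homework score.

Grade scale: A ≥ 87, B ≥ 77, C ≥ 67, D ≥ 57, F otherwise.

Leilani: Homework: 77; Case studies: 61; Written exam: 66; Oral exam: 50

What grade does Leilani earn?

Written exam (66) ≤ Homework (77), so Homework stays at 77.
Weighted total:
  Homework 77 × 0.14 = 10.78
  Case studies 61 × 0.59 = 35.99
  Written exam 66 × 0.2 = 13.2
  Oral exam 50 × 0.07 = 3.5
Sum = 63.47
63.47 is ≥ 57 and < 67 → D

D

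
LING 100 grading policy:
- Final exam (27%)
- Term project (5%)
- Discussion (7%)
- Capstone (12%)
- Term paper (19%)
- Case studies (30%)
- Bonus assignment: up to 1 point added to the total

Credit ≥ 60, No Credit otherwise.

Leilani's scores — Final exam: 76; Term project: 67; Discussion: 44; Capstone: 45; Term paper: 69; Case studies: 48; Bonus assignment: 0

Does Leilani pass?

Weighted total:
  Final exam 76 × 0.27 = 20.52
  Term project 67 × 0.05 = 3.35
  Discussion 44 × 0.07 = 3.08
  Capstone 45 × 0.12 = 5.4
  Term paper 69 × 0.19 = 13.11
  Case studies 48 × 0.3 = 14.4
Sum = 59.86
Bonus assignment: 59.86 + 0 = 59.86
59.86 < 60 → No Credit

No Credit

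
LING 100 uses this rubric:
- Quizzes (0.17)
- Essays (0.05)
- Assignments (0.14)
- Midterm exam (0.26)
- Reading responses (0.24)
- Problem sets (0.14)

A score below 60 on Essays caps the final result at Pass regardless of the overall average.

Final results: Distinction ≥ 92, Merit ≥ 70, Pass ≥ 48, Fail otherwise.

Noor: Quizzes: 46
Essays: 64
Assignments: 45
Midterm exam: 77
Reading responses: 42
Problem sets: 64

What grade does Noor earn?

Pass

Essays score 64 ≥ 60: minimum met.
Weighted total:
  Quizzes 46 × 0.17 = 7.82
  Essays 64 × 0.05 = 3.2
  Assignments 45 × 0.14 = 6.3
  Midterm exam 77 × 0.26 = 20.02
  Reading responses 42 × 0.24 = 10.08
  Problem sets 64 × 0.14 = 8.96
Sum = 56.38
56.38 is ≥ 48 and < 70 → Pass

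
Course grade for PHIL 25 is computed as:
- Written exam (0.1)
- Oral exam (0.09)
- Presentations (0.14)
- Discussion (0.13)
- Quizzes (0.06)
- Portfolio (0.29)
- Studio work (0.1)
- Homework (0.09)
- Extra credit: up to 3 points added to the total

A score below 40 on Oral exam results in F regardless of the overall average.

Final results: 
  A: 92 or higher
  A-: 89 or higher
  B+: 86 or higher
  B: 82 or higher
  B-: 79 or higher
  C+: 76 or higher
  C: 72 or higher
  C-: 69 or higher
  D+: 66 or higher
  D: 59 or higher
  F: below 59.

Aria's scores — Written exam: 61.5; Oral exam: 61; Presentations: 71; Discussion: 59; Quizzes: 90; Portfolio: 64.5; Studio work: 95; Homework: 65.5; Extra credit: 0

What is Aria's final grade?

Oral exam score 61 ≥ 40: minimum met.
Weighted total:
  Written exam 61.5 × 0.1 = 6.15
  Oral exam 61 × 0.09 = 5.49
  Presentations 71 × 0.14 = 9.94
  Discussion 59 × 0.13 = 7.67
  Quizzes 90 × 0.06 = 5.4
  Portfolio 64.5 × 0.29 = 18.705
  Studio work 95 × 0.1 = 9.5
  Homework 65.5 × 0.09 = 5.895
Sum = 68.75
Extra credit: 68.75 + 0 = 68.75
68.75 is ≥ 66 and < 69 → D+

D+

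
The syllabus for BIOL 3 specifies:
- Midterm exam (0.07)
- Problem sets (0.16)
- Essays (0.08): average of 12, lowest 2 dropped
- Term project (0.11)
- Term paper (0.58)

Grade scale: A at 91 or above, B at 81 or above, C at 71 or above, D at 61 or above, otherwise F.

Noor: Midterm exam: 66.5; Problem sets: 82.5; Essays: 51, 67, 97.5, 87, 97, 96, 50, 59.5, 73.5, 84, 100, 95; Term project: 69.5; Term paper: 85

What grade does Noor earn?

Essays: drop 50, 51 → average of remaining 10 = 856.5/10 = 85.65
Weighted total:
  Midterm exam 66.5 × 0.07 = 4.655
  Problem sets 82.5 × 0.16 = 13.2
  Essays 85.65 × 0.08 = 6.852
  Term project 69.5 × 0.11 = 7.645
  Term paper 85 × 0.58 = 49.3
Sum = 81.652
81.652 is ≥ 81 and < 91 → B

B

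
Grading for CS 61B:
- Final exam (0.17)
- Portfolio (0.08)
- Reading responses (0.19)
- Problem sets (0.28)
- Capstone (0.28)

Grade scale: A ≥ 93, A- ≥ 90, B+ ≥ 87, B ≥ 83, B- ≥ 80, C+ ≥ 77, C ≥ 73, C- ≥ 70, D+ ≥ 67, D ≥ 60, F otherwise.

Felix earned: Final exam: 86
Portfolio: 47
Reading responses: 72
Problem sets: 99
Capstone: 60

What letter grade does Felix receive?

Weighted total:
  Final exam 86 × 0.17 = 14.62
  Portfolio 47 × 0.08 = 3.76
  Reading responses 72 × 0.19 = 13.68
  Problem sets 99 × 0.28 = 27.72
  Capstone 60 × 0.28 = 16.8
Sum = 76.58
76.58 is ≥ 73 and < 77 → C

C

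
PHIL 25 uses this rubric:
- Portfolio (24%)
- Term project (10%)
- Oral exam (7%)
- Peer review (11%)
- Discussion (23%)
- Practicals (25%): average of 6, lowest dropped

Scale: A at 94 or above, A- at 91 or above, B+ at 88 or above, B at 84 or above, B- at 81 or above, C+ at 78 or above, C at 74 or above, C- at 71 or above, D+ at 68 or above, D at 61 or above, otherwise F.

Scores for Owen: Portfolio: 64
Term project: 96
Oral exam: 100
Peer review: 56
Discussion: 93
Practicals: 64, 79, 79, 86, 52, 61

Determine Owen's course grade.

Practicals: drop 52 → average of remaining 5 = 369/5 = 73.8
Weighted total:
  Portfolio 64 × 0.24 = 15.36
  Term project 96 × 0.1 = 9.6
  Oral exam 100 × 0.07 = 7
  Peer review 56 × 0.11 = 6.16
  Discussion 93 × 0.23 = 21.39
  Practicals 73.8 × 0.25 = 18.45
Sum = 77.96
77.96 is ≥ 74 and < 78 → C

C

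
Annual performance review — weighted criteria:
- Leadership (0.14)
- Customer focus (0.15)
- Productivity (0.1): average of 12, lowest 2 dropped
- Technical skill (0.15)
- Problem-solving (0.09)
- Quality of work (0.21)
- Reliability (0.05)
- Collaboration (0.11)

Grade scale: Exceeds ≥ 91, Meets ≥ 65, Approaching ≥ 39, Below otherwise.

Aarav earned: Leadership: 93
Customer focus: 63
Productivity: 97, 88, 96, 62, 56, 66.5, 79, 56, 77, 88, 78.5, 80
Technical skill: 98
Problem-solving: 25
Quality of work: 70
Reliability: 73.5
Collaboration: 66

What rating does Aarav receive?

Productivity: drop 56, 56 → average of remaining 10 = 812/10 = 81.2
Weighted total:
  Leadership 93 × 0.14 = 13.02
  Customer focus 63 × 0.15 = 9.45
  Productivity 81.2 × 0.1 = 8.12
  Technical skill 98 × 0.15 = 14.7
  Problem-solving 25 × 0.09 = 2.25
  Quality of work 70 × 0.21 = 14.7
  Reliability 73.5 × 0.05 = 3.675
  Collaboration 66 × 0.11 = 7.26
Sum = 73.175
73.175 is ≥ 65 and < 91 → Meets

Meets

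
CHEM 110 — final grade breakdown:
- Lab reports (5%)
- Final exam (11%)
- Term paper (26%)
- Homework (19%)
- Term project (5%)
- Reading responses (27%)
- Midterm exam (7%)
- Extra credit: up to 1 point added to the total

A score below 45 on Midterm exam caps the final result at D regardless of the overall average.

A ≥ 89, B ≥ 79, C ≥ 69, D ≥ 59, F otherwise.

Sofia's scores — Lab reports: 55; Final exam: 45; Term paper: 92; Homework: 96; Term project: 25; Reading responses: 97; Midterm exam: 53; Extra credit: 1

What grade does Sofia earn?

B

Midterm exam score 53 ≥ 45: minimum met.
Weighted total:
  Lab reports 55 × 0.05 = 2.75
  Final exam 45 × 0.11 = 4.95
  Term paper 92 × 0.26 = 23.92
  Homework 96 × 0.19 = 18.24
  Term project 25 × 0.05 = 1.25
  Reading responses 97 × 0.27 = 26.19
  Midterm exam 53 × 0.07 = 3.71
Sum = 81.01
Extra credit: 81.01 + 1 = 82.01
82.01 is ≥ 79 and < 89 → B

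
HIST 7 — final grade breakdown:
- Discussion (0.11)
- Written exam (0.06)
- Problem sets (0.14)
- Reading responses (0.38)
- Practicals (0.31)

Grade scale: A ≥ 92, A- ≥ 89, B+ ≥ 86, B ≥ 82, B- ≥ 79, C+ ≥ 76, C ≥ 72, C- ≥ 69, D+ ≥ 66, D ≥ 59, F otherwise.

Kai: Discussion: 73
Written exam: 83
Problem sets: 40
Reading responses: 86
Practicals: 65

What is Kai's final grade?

C-

Weighted total:
  Discussion 73 × 0.11 = 8.03
  Written exam 83 × 0.06 = 4.98
  Problem sets 40 × 0.14 = 5.6
  Reading responses 86 × 0.38 = 32.68
  Practicals 65 × 0.31 = 20.15
Sum = 71.44
71.44 is ≥ 69 and < 72 → C-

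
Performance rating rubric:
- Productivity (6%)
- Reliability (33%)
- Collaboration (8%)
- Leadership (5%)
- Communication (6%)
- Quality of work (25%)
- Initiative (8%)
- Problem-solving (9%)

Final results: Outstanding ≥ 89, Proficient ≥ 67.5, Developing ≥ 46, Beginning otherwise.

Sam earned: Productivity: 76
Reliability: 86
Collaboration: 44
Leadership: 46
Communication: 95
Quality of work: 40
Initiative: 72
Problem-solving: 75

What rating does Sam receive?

Developing

Weighted total:
  Productivity 76 × 0.06 = 4.56
  Reliability 86 × 0.33 = 28.38
  Collaboration 44 × 0.08 = 3.52
  Leadership 46 × 0.05 = 2.3
  Communication 95 × 0.06 = 5.7
  Quality of work 40 × 0.25 = 10
  Initiative 72 × 0.08 = 5.76
  Problem-solving 75 × 0.09 = 6.75
Sum = 66.97
66.97 is ≥ 46 and < 67.5 → Developing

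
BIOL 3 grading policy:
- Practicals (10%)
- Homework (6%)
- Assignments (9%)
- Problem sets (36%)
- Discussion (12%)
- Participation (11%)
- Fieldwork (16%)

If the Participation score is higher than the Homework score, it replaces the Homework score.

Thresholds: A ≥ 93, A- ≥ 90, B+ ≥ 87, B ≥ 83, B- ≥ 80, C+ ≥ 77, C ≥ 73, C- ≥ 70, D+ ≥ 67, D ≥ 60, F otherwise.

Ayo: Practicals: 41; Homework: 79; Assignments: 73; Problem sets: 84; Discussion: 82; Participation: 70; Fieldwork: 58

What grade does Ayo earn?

Participation (70) ≤ Homework (79), so Homework stays at 79.
Weighted total:
  Practicals 41 × 0.1 = 4.1
  Homework 79 × 0.06 = 4.74
  Assignments 73 × 0.09 = 6.57
  Problem sets 84 × 0.36 = 30.24
  Discussion 82 × 0.12 = 9.84
  Participation 70 × 0.11 = 7.7
  Fieldwork 58 × 0.16 = 9.28
Sum = 72.47
72.47 is ≥ 70 and < 73 → C-

C-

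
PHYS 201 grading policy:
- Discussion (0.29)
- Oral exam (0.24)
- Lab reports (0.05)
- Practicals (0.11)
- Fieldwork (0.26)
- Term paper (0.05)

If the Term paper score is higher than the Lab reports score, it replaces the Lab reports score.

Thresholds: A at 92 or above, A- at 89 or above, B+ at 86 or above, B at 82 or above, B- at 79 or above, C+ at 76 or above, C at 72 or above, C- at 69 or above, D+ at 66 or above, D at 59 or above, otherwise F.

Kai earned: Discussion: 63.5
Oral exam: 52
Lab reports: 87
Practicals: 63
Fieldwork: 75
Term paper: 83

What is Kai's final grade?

D

Term paper (83) ≤ Lab reports (87), so Lab reports stays at 87.
Weighted total:
  Discussion 63.5 × 0.29 = 18.415
  Oral exam 52 × 0.24 = 12.48
  Lab reports 87 × 0.05 = 4.35
  Practicals 63 × 0.11 = 6.93
  Fieldwork 75 × 0.26 = 19.5
  Term paper 83 × 0.05 = 4.15
Sum = 65.825
65.825 is ≥ 59 and < 66 → D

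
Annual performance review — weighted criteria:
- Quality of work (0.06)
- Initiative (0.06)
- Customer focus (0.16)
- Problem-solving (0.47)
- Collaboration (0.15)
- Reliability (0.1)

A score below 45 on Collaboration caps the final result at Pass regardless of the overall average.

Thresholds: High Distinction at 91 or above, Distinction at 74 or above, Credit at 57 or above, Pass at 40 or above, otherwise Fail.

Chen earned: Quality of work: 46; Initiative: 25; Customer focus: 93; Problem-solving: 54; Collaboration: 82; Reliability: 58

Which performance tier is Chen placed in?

Collaboration score 82 ≥ 45: minimum met.
Weighted total:
  Quality of work 46 × 0.06 = 2.76
  Initiative 25 × 0.06 = 1.5
  Customer focus 93 × 0.16 = 14.88
  Problem-solving 54 × 0.47 = 25.38
  Collaboration 82 × 0.15 = 12.3
  Reliability 58 × 0.1 = 5.8
Sum = 62.62
62.62 is ≥ 57 and < 74 → Credit

Credit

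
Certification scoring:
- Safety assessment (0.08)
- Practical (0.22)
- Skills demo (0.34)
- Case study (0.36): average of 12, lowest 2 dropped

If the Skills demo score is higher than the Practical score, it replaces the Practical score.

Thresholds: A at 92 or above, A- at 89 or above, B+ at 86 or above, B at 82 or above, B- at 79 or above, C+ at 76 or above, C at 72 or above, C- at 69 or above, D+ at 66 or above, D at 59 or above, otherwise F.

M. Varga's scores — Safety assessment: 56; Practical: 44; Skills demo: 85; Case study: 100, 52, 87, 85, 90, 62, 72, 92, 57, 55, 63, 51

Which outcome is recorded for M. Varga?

Case study: drop 51, 52 → average of remaining 10 = 763/10 = 76.3
Skills demo (85) > Practical (44), so Practical counts as 85.
Weighted total:
  Safety assessment 56 × 0.08 = 4.48
  Practical 85 × 0.22 = 18.7
  Skills demo 85 × 0.34 = 28.9
  Case study 76.3 × 0.36 = 27.468
Sum = 79.548
79.548 is ≥ 79 and < 82 → B-

B-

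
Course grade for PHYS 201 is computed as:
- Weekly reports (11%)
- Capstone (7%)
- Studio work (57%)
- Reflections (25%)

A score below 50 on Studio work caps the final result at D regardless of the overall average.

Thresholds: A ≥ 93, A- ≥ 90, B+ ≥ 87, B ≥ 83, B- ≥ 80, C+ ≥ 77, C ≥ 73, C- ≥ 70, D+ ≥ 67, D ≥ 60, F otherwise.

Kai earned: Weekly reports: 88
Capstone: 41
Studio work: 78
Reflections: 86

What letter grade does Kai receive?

Studio work score 78 ≥ 50: minimum met.
Weighted total:
  Weekly reports 88 × 0.11 = 9.68
  Capstone 41 × 0.07 = 2.87
  Studio work 78 × 0.57 = 44.46
  Reflections 86 × 0.25 = 21.5
Sum = 78.51
78.51 is ≥ 77 and < 80 → C+

C+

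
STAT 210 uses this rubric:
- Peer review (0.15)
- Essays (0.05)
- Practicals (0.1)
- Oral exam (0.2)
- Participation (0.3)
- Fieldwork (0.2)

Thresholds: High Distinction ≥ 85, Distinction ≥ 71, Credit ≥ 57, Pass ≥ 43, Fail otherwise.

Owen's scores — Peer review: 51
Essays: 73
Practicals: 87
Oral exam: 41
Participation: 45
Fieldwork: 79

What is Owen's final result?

Weighted total:
  Peer review 51 × 0.15 = 7.65
  Essays 73 × 0.05 = 3.65
  Practicals 87 × 0.1 = 8.7
  Oral exam 41 × 0.2 = 8.2
  Participation 45 × 0.3 = 13.5
  Fieldwork 79 × 0.2 = 15.8
Sum = 57.5
57.5 is ≥ 57 and < 71 → Credit

Credit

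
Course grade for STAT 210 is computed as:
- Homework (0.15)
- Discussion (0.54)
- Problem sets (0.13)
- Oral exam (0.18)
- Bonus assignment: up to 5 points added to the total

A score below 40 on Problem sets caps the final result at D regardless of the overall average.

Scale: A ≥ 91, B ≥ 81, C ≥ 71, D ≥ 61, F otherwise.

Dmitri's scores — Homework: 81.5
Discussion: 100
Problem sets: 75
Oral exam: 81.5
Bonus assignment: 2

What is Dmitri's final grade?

Problem sets score 75 ≥ 40: minimum met.
Weighted total:
  Homework 81.5 × 0.15 = 12.225
  Discussion 100 × 0.54 = 54
  Problem sets 75 × 0.13 = 9.75
  Oral exam 81.5 × 0.18 = 14.67
Sum = 90.645
Bonus assignment: 90.645 + 2 = 92.645
92.645 ≥ 91 → A

A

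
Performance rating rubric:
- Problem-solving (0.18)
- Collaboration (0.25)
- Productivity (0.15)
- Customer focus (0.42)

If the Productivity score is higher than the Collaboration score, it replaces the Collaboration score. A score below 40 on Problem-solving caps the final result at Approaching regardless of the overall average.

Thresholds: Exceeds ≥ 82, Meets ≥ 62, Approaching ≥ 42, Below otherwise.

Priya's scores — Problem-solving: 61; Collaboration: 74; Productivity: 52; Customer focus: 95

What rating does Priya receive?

Productivity (52) ≤ Collaboration (74), so Collaboration stays at 74.
Problem-solving score 61 ≥ 40: minimum met.
Weighted total:
  Problem-solving 61 × 0.18 = 10.98
  Collaboration 74 × 0.25 = 18.5
  Productivity 52 × 0.15 = 7.8
  Customer focus 95 × 0.42 = 39.9
Sum = 77.18
77.18 is ≥ 62 and < 82 → Meets

Meets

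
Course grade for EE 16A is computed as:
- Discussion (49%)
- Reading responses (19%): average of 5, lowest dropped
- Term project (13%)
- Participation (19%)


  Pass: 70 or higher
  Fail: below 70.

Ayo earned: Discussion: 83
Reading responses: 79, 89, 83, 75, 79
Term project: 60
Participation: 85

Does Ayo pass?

Reading responses: drop 75 → average of remaining 4 = 330/4 = 82.5
Weighted total:
  Discussion 83 × 0.49 = 40.67
  Reading responses 82.5 × 0.19 = 15.675
  Term project 60 × 0.13 = 7.8
  Participation 85 × 0.19 = 16.15
Sum = 80.295
80.295 ≥ 70 → Pass

Pass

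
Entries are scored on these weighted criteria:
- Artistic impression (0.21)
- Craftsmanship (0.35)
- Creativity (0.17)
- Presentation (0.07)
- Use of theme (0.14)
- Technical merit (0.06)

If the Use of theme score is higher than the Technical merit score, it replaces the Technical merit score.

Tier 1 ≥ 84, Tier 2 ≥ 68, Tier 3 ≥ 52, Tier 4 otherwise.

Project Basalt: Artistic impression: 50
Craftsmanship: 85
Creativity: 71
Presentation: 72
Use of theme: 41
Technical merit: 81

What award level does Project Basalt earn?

Use of theme (41) ≤ Technical merit (81), so Technical merit stays at 81.
Weighted total:
  Artistic impression 50 × 0.21 = 10.5
  Craftsmanship 85 × 0.35 = 29.75
  Creativity 71 × 0.17 = 12.07
  Presentation 72 × 0.07 = 5.04
  Use of theme 41 × 0.14 = 5.74
  Technical merit 81 × 0.06 = 4.86
Sum = 67.96
67.96 is ≥ 52 and < 68 → Tier 3

Tier 3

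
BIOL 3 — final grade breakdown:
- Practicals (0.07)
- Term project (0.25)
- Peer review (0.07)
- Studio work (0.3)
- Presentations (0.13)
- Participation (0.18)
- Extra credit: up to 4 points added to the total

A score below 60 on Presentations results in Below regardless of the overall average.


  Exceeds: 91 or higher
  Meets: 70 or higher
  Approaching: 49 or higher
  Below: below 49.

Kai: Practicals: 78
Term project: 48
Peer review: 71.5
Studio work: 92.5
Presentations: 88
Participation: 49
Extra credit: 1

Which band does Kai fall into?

Presentations score 88 ≥ 60: minimum met.
Weighted total:
  Practicals 78 × 0.07 = 5.46
  Term project 48 × 0.25 = 12
  Peer review 71.5 × 0.07 = 5.005
  Studio work 92.5 × 0.3 = 27.75
  Presentations 88 × 0.13 = 11.44
  Participation 49 × 0.18 = 8.82
Sum = 70.475
Extra credit: 70.475 + 1 = 71.475
71.475 is ≥ 70 and < 91 → Meets

Meets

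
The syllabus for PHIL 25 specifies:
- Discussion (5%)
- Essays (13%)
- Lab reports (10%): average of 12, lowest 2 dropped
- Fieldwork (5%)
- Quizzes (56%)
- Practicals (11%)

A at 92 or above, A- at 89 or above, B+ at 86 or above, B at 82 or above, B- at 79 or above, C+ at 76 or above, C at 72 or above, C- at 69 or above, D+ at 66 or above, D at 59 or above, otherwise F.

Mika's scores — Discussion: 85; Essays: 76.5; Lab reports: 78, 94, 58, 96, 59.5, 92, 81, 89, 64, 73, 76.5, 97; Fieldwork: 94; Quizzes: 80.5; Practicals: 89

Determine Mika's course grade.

Lab reports: drop 58, 59.5 → average of remaining 10 = 840.5/10 = 84.05
Weighted total:
  Discussion 85 × 0.05 = 4.25
  Essays 76.5 × 0.13 = 9.945
  Lab reports 84.05 × 0.1 = 8.405
  Fieldwork 94 × 0.05 = 4.7
  Quizzes 80.5 × 0.56 = 45.08
  Practicals 89 × 0.11 = 9.79
Sum = 82.17
82.17 is ≥ 82 and < 86 → B

B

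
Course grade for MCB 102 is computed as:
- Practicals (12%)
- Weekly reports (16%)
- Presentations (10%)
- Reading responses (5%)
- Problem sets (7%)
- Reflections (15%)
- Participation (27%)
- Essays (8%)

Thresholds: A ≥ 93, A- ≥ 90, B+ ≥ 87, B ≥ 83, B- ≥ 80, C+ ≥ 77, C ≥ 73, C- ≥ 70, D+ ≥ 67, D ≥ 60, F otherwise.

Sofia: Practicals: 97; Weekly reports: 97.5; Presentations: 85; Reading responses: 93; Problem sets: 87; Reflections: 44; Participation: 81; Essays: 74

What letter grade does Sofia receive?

Weighted total:
  Practicals 97 × 0.12 = 11.64
  Weekly reports 97.5 × 0.16 = 15.6
  Presentations 85 × 0.1 = 8.5
  Reading responses 93 × 0.05 = 4.65
  Problem sets 87 × 0.07 = 6.09
  Reflections 44 × 0.15 = 6.6
  Participation 81 × 0.27 = 21.87
  Essays 74 × 0.08 = 5.92
Sum = 80.87
80.87 is ≥ 80 and < 83 → B-

B-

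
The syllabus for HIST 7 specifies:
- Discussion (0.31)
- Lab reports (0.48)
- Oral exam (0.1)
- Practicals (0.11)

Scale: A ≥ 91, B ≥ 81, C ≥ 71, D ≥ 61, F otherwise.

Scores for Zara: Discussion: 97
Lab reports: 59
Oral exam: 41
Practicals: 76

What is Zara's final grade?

Weighted total:
  Discussion 97 × 0.31 = 30.07
  Lab reports 59 × 0.48 = 28.32
  Oral exam 41 × 0.1 = 4.1
  Practicals 76 × 0.11 = 8.36
Sum = 70.85
70.85 is ≥ 61 and < 71 → D

D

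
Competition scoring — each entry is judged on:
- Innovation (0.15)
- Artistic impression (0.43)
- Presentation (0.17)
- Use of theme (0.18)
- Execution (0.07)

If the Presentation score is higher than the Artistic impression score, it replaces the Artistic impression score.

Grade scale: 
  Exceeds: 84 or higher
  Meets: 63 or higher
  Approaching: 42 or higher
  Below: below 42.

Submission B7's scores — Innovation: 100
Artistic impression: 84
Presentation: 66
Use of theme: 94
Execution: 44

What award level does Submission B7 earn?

Presentation (66) ≤ Artistic impression (84), so Artistic impression stays at 84.
Weighted total:
  Innovation 100 × 0.15 = 15
  Artistic impression 84 × 0.43 = 36.12
  Presentation 66 × 0.17 = 11.22
  Use of theme 94 × 0.18 = 16.92
  Execution 44 × 0.07 = 3.08
Sum = 82.34
82.34 is ≥ 63 and < 84 → Meets

Meets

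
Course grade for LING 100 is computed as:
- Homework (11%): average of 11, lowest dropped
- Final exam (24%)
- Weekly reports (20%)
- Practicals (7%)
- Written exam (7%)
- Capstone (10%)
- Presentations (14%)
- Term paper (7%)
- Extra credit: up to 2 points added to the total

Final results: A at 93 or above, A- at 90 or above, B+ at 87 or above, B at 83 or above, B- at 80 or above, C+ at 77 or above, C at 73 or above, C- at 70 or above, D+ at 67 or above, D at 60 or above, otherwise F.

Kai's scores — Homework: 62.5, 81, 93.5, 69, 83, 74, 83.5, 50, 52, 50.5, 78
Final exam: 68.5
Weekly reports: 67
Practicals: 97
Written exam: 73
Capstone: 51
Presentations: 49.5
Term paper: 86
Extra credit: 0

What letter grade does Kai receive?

D+

Homework: drop 50 → average of remaining 10 = 727/10 = 72.7
Weighted total:
  Homework 72.7 × 0.11 = 7.997
  Final exam 68.5 × 0.24 = 16.44
  Weekly reports 67 × 0.2 = 13.4
  Practicals 97 × 0.07 = 6.79
  Written exam 73 × 0.07 = 5.11
  Capstone 51 × 0.1 = 5.1
  Presentations 49.5 × 0.14 = 6.93
  Term paper 86 × 0.07 = 6.02
Sum = 67.787
Extra credit: 67.787 + 0 = 67.787
67.787 is ≥ 67 and < 70 → D+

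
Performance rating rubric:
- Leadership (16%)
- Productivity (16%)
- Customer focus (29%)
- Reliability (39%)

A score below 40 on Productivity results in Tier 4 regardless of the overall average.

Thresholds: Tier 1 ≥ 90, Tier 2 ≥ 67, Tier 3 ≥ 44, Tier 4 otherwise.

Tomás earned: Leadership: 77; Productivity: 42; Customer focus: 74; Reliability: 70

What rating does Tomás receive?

Productivity score 42 ≥ 40: minimum met.
Weighted total:
  Leadership 77 × 0.16 = 12.32
  Productivity 42 × 0.16 = 6.72
  Customer focus 74 × 0.29 = 21.46
  Reliability 70 × 0.39 = 27.3
Sum = 67.8
67.8 is ≥ 67 and < 90 → Tier 2

Tier 2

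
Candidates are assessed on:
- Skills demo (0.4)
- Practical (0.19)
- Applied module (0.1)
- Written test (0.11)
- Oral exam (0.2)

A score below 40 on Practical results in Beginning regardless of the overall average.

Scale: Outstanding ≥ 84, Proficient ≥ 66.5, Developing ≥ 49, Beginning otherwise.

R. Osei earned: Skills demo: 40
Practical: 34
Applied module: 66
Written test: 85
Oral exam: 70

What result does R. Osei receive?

Practical score 34 < 40: minimum not met.
Weighted total:
  Skills demo 40 × 0.4 = 16
  Practical 34 × 0.19 = 6.46
  Applied module 66 × 0.1 = 6.6
  Written test 85 × 0.11 = 9.35
  Oral exam 70 × 0.2 = 14
Sum = 52.41
Because the Practical minimum was not met, the result is Beginning.

Beginning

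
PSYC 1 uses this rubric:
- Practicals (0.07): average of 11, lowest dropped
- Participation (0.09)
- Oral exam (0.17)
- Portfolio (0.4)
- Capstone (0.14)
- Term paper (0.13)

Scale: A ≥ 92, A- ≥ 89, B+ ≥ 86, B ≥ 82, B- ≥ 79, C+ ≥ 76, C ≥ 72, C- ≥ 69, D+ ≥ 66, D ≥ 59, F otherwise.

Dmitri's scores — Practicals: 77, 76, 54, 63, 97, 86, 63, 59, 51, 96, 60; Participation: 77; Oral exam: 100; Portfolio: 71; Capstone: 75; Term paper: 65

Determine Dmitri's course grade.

C+

Practicals: drop 51 → average of remaining 10 = 731/10 = 73.1
Weighted total:
  Practicals 73.1 × 0.07 = 5.117
  Participation 77 × 0.09 = 6.93
  Oral exam 100 × 0.17 = 17
  Portfolio 71 × 0.4 = 28.4
  Capstone 75 × 0.14 = 10.5
  Term paper 65 × 0.13 = 8.45
Sum = 76.397
76.397 is ≥ 76 and < 79 → C+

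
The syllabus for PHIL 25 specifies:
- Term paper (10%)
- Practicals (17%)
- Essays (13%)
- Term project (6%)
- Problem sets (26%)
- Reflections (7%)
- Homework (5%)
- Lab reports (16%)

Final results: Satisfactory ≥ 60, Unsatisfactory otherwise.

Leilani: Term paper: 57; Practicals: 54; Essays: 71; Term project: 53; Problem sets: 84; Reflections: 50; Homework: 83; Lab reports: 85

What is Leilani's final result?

Weighted total:
  Term paper 57 × 0.1 = 5.7
  Practicals 54 × 0.17 = 9.18
  Essays 71 × 0.13 = 9.23
  Term project 53 × 0.06 = 3.18
  Problem sets 84 × 0.26 = 21.84
  Reflections 50 × 0.07 = 3.5
  Homework 83 × 0.05 = 4.15
  Lab reports 85 × 0.16 = 13.6
Sum = 70.38
70.38 ≥ 60 → Satisfactory

Satisfactory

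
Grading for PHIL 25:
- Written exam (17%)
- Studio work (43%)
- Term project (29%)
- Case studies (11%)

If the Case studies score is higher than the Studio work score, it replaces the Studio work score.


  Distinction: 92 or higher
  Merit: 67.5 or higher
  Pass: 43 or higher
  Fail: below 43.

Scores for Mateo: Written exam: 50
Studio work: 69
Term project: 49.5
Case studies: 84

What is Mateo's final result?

Case studies (84) > Studio work (69), so Studio work counts as 84.
Weighted total:
  Written exam 50 × 0.17 = 8.5
  Studio work 84 × 0.43 = 36.12
  Term project 49.5 × 0.29 = 14.355
  Case studies 84 × 0.11 = 9.24
Sum = 68.215
68.215 is ≥ 67.5 and < 92 → Merit

Merit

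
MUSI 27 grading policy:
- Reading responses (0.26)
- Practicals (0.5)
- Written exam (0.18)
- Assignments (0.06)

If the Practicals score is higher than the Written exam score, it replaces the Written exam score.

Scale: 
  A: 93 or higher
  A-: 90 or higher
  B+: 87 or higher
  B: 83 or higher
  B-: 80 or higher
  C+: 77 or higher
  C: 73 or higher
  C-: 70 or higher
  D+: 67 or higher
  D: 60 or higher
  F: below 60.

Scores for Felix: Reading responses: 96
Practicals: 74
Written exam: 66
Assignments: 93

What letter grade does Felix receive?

Practicals (74) > Written exam (66), so Written exam counts as 74.
Weighted total:
  Reading responses 96 × 0.26 = 24.96
  Practicals 74 × 0.5 = 37
  Written exam 74 × 0.18 = 13.32
  Assignments 93 × 0.06 = 5.58
Sum = 80.86
80.86 is ≥ 80 and < 83 → B-

B-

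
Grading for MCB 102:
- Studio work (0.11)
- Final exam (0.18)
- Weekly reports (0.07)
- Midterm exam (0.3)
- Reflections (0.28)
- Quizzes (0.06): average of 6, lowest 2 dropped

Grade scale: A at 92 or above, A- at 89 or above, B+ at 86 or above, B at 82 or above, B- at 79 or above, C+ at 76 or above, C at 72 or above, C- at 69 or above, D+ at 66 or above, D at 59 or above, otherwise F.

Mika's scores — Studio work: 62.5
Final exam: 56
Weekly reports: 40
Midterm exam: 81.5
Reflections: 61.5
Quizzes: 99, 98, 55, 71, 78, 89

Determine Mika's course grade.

D+

Quizzes: drop 55, 71 → average of remaining 4 = 364/4 = 91
Weighted total:
  Studio work 62.5 × 0.11 = 6.875
  Final exam 56 × 0.18 = 10.08
  Weekly reports 40 × 0.07 = 2.8
  Midterm exam 81.5 × 0.3 = 24.45
  Reflections 61.5 × 0.28 = 17.22
  Quizzes 91 × 0.06 = 5.46
Sum = 66.885
66.885 is ≥ 66 and < 69 → D+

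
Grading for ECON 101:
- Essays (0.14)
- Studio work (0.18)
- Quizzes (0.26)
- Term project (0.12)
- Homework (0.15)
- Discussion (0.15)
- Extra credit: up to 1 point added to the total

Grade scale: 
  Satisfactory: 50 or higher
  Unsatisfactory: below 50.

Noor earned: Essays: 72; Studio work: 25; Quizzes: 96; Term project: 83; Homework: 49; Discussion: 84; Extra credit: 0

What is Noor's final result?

Weighted total:
  Essays 72 × 0.14 = 10.08
  Studio work 25 × 0.18 = 4.5
  Quizzes 96 × 0.26 = 24.96
  Term project 83 × 0.12 = 9.96
  Homework 49 × 0.15 = 7.35
  Discussion 84 × 0.15 = 12.6
Sum = 69.45
Extra credit: 69.45 + 0 = 69.45
69.45 ≥ 50 → Satisfactory

Satisfactory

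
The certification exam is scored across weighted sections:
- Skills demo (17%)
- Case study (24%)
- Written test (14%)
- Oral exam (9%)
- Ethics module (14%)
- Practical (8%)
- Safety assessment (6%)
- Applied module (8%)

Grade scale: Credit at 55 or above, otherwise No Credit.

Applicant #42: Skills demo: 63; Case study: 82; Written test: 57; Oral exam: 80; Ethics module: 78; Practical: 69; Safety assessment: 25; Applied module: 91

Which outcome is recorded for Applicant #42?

Weighted total:
  Skills demo 63 × 0.17 = 10.71
  Case study 82 × 0.24 = 19.68
  Written test 57 × 0.14 = 7.98
  Oral exam 80 × 0.09 = 7.2
  Ethics module 78 × 0.14 = 10.92
  Practical 69 × 0.08 = 5.52
  Safety assessment 25 × 0.06 = 1.5
  Applied module 91 × 0.08 = 7.28
Sum = 70.79
70.79 ≥ 55 → Credit

Credit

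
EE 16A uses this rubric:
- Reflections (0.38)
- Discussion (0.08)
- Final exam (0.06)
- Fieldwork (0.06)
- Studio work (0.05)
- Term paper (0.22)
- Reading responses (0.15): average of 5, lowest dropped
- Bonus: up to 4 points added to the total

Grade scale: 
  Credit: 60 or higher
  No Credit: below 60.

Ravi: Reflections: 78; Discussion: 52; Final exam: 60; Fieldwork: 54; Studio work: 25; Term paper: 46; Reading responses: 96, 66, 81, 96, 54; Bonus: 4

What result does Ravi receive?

Reading responses: drop 54 → average of remaining 4 = 339/4 = 84.75
Weighted total:
  Reflections 78 × 0.38 = 29.64
  Discussion 52 × 0.08 = 4.16
  Final exam 60 × 0.06 = 3.6
  Fieldwork 54 × 0.06 = 3.24
  Studio work 25 × 0.05 = 1.25
  Term paper 46 × 0.22 = 10.12
  Reading responses 84.75 × 0.15 = 12.7125
Sum = 64.7225
Bonus: 64.7225 + 4 = 68.7225
68.7225 ≥ 60 → Credit

Credit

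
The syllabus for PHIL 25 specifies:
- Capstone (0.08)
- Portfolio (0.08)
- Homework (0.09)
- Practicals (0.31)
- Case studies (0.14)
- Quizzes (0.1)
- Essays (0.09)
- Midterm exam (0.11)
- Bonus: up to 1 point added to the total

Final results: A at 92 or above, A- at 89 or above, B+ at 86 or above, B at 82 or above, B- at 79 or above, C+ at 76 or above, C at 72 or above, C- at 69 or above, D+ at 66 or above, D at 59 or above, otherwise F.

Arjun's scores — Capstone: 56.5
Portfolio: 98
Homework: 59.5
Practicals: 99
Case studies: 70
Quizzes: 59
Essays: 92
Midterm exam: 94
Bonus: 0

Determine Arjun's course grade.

Weighted total:
  Capstone 56.5 × 0.08 = 4.52
  Portfolio 98 × 0.08 = 7.84
  Homework 59.5 × 0.09 = 5.355
  Practicals 99 × 0.31 = 30.69
  Case studies 70 × 0.14 = 9.8
  Quizzes 59 × 0.1 = 5.9
  Essays 92 × 0.09 = 8.28
  Midterm exam 94 × 0.11 = 10.34
Sum = 82.725
Bonus: 82.725 + 0 = 82.725
82.725 is ≥ 82 and < 86 → B

B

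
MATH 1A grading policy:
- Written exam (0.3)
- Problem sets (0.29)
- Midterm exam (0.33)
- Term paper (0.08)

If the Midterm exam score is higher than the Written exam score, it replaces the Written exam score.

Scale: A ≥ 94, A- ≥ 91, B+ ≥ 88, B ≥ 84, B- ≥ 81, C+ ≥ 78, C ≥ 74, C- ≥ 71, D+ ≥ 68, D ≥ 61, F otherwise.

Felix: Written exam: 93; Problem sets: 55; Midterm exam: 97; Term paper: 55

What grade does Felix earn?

B-

Midterm exam (97) > Written exam (93), so Written exam counts as 97.
Weighted total:
  Written exam 97 × 0.3 = 29.1
  Problem sets 55 × 0.29 = 15.95
  Midterm exam 97 × 0.33 = 32.01
  Term paper 55 × 0.08 = 4.4
Sum = 81.46
81.46 is ≥ 81 and < 84 → B-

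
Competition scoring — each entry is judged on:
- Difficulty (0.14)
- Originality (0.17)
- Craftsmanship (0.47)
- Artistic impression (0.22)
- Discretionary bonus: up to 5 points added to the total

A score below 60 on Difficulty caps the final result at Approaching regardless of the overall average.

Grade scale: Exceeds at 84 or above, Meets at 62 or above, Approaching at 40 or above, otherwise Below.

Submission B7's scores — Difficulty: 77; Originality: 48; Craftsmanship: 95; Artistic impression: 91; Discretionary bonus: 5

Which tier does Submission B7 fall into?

Difficulty score 77 ≥ 60: minimum met.
Weighted total:
  Difficulty 77 × 0.14 = 10.78
  Originality 48 × 0.17 = 8.16
  Craftsmanship 95 × 0.47 = 44.65
  Artistic impression 91 × 0.22 = 20.02
Sum = 83.61
Discretionary bonus: 83.61 + 5 = 88.61
88.61 ≥ 84 → Exceeds

Exceeds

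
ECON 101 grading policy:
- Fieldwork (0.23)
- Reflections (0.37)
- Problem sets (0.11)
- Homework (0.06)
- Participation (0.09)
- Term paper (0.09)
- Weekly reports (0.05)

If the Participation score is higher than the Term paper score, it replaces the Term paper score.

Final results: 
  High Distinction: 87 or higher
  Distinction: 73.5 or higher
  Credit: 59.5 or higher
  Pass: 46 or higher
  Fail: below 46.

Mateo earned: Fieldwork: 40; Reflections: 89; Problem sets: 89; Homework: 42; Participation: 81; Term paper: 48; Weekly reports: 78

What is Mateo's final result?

Credit

Participation (81) > Term paper (48), so Term paper counts as 81.
Weighted total:
  Fieldwork 40 × 0.23 = 9.2
  Reflections 89 × 0.37 = 32.93
  Problem sets 89 × 0.11 = 9.79
  Homework 42 × 0.06 = 2.52
  Participation 81 × 0.09 = 7.29
  Term paper 81 × 0.09 = 7.29
  Weekly reports 78 × 0.05 = 3.9
Sum = 72.92
72.92 is ≥ 59.5 and < 73.5 → Credit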